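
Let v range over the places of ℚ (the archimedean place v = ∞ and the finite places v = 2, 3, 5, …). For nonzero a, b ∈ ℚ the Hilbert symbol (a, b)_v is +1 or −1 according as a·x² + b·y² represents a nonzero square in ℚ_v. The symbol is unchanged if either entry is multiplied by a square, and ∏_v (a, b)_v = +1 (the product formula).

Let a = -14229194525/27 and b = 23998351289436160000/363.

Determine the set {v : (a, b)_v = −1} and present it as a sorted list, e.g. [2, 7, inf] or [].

Mod squares: a ≡ -34847007, b ≡ 8463. Check v ∈ {∞, 2, 3, 5, 7, 11, 13, 19, 31, 37, 41}.
v=41: a=41^1·(≡15), b=41^2·(≡28) mod 41; (15|41)=-1, (28|41)=-1; (−1)^{1·2·20}·(-1)^2·(-1)^1 = -1.
v=11: a=11^0·(≡3), b=11^-2·(≡4) mod 11; (3|11)=+1, (4|11)=+1; (−1)^{0·-2·5}·(+1)^-2·(+1)^0 = +1.
v=5: a=5^2·(≡2), b=5^4·(≡2) mod 5; (2|5)=-1, (2|5)=-1; (−1)^{2·4·2}·(-1)^4·(-1)^2 = +1.
v=2: v_2(a)=0, v_2(b)=14; units ≡ 1, 7 (mod 8); ε·ε+αω+βω = 0·1+0·0+14·0 ≡ 0  ⇒  (a,b)_2 = +1.
v=7: a=7^2·(≡1), b=7^1·(≡6) mod 7; (1|7)=+1, (6|7)=-1; (−1)^{2·1·3}·(+1)^1·(-1)^2 = +1.
v=3: a=3^-3·(≡1), b=3^-1·(≡1) mod 3; (1|3)=+1, (1|3)=+1; (−1)^{-3·-1·1}·(+1)^-1·(+1)^-3 = -1.
v=19: a=19^1·(≡4), b=19^2·(≡8) mod 19; (4|19)=+1, (8|19)=-1; (−1)^{1·2·9}·(+1)^2·(-1)^1 = -1.
v=37: a=37^1·(≡19), b=37^2·(≡4) mod 37; (19|37)=-1, (4|37)=+1; (−1)^{1·2·18}·(-1)^2·(+1)^1 = +1.
v=∞: -34847007 < 0 and 8463 > 0  ⇒  (a,b)_∞ = +1.
v=31: a=31^1·(≡8), b=31^1·(≡10) mod 31; (8|31)=+1, (10|31)=+1; (−1)^{1·1·15}·(+1)^1·(+1)^1 = -1.
v=13: a=13^1·(≡9), b=13^1·(≡12) mod 13; (9|13)=+1, (12|13)=+1; (−1)^{1·1·6}·(+1)^1·(+1)^1 = +1.
Ram(-34847007, 8463) = {3, 19, 31, 41}; no ℚ_3-point on the conic.

[3, 19, 31, 41]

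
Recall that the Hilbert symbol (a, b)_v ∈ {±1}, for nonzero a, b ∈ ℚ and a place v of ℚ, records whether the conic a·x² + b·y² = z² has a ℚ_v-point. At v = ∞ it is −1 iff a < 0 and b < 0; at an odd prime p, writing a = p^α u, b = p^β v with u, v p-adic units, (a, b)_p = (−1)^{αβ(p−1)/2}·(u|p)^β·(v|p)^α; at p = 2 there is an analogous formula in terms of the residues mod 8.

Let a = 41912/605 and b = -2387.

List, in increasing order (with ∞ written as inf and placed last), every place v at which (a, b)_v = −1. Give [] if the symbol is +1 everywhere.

[2, 5, 11, 31]

Mod squares: a ≡ 310, b ≡ -2387. Check v ∈ {∞, 2, 5, 7, 11, 13, 31}.
v=13: a=13^2·(≡2), b=13^0·(≡5) mod 13; (2|13)=-1, (5|13)=-1; (−1)^{2·0·6}·(-1)^0·(-1)^2 = +1.
v=5: a=5^-1·(≡2), b=5^0·(≡3) mod 5; (2|5)=-1, (3|5)=-1; (−1)^{-1·0·2}·(-1)^0·(-1)^-1 = -1.
v=11: a=11^-2·(≡7), b=11^1·(≡3) mod 11; (7|11)=-1, (3|11)=+1; (−1)^{-2·1·5}·(-1)^1·(+1)^-2 = -1.
v=31: a=31^1·(≡7), b=31^1·(≡16) mod 31; (7|31)=+1, (16|31)=+1; (−1)^{1·1·15}·(+1)^1·(+1)^1 = -1.
v=∞: 310 > 0 and -2387 < 0  ⇒  (a,b)_∞ = +1.
v=2: v_2(a)=3, v_2(b)=0; units ≡ 3, 5 (mod 8); ε·ε+αω+βω = 1·0+3·1+0·1 ≡ 1  ⇒  (a,b)_2 = -1.
v=7: a=7^0·(≡1), b=7^1·(≡2) mod 7; (1|7)=+1, (2|7)=+1; (−1)^{0·1·3}·(+1)^1·(+1)^0 = +1.
|Ram(310, -2387)| = 4, even; anisotropic at {2, 5, 11, 31}.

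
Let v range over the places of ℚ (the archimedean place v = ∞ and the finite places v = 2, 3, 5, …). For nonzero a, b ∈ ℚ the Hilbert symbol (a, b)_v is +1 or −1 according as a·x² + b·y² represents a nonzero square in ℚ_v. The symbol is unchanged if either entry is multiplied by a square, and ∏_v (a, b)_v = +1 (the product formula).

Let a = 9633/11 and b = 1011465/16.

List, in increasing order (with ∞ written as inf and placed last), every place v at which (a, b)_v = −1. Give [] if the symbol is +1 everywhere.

[3, 5]

Mod squares: a ≡ 627, b ≡ 665. Check v ∈ {∞, 2, 3, 5, 7, 11, 13, 19}.
v=3: a=3^1·(≡2), b=3^2·(≡2) mod 3; (2|3)=-1, (2|3)=-1; (−1)^{1·2·1}·(-1)^2·(-1)^1 = -1.
v=2: v_2(a)=0, v_2(b)=-4; units ≡ 3, 1 (mod 8); ε·ε+αω+βω = 1·0+0·0+-4·1 ≡ 0  ⇒  (a,b)_2 = +1.
v=∞: 627 > 0 and 665 > 0  ⇒  (a,b)_∞ = +1.
v=19: a=19^1·(≡15), b=19^1·(≡1) mod 19; (15|19)=-1, (1|19)=+1; (−1)^{1·1·9}·(-1)^1·(+1)^1 = +1.
v=7: a=7^0·(≡2), b=7^1·(≡4) mod 7; (2|7)=+1, (4|7)=+1; (−1)^{0·1·3}·(+1)^1·(+1)^0 = +1.
v=11: a=11^-1·(≡8), b=11^0·(≡3) mod 11; (8|11)=-1, (3|11)=+1; (−1)^{-1·0·5}·(-1)^0·(+1)^-1 = +1.
v=13: a=13^2·(≡4), b=13^2·(≡6) mod 13; (4|13)=+1, (6|13)=-1; (−1)^{2·2·6}·(+1)^2·(-1)^2 = +1.
v=5: a=5^0·(≡3), b=5^1·(≡3) mod 5; (3|5)=-1, (3|5)=-1; (−1)^{0·1·2}·(-1)^1·(-1)^0 = -1.
(627, 665 / ℚ) ramifies at {3, 5}: a division algebra.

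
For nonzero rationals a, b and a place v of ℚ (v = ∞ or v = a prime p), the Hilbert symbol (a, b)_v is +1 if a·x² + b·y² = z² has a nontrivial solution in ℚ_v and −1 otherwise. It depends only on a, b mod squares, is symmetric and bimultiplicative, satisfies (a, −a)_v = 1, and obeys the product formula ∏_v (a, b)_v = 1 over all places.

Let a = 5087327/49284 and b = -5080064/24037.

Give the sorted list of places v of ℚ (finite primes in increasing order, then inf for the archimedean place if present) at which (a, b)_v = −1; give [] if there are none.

(a, b) ≡ (47, -533) mod (ℚ^×)²; places V = {2, 3, 7, 11, 13, 37, 41, 43, 47, ∞}.
(a,b)_7: α=2, u≡5; β=0, v≡3 (mod 7); (5|7)=-1, (3|7)=-1; sign (−1)^0·-1^0·-1^2 = +1.
(a,b)_∞: sgn(47)=+, sgn(-533)=−, so +1.
(a,b)_2: α=-2, β=10; u≡7, v≡3 (mod 8); ε(u)ε(v)=1·1, αω(v)=-2·1, βω(u)=10·0; sum ≡ 1  ⇒  -1.
(a,b)_41: α=0, u≡3; β=1, v≡11 (mod 41); (3|41)=-1, (11|41)=-1; sign (−1)^0·-1^1·-1^0 = -1.
(a,b)_3: α=-2, u≡2; β=0, v≡1 (mod 3); (2|3)=-1, (1|3)=+1; sign (−1)^0·-1^0·+1^-2 = +1.
(a,b)_37: α=-2, u≡25; β=0, v≡20 (mod 37); (25|37)=+1, (20|37)=-1; sign (−1)^0·+1^0·-1^-2 = +1.
(a,b)_43: α=0, u≡21; β=-2, v≡33 (mod 43); (21|43)=+1, (33|43)=-1; sign (−1)^0·+1^-2·-1^0 = +1.
(a,b)_13: α=0, u≡11; β=-1, v≡8 (mod 13); (11|13)=-1, (8|13)=-1; sign (−1)^0·-1^-1·-1^0 = -1.
(a,b)_11: α=0, u≡9; β=2, v≡7 (mod 11); (9|11)=+1, (7|11)=-1; sign (−1)^0·+1^2·-1^0 = +1.
(a,b)_47: α=3, u≡37; β=0, v≡13 (mod 47); (37|47)=+1, (13|47)=-1; sign (−1)^0·+1^0·-1^3 = -1.
Ram(47, -533) = {2, 13, 41, 47}; no ℚ_2-point on the conic.

[2, 13, 41, 47]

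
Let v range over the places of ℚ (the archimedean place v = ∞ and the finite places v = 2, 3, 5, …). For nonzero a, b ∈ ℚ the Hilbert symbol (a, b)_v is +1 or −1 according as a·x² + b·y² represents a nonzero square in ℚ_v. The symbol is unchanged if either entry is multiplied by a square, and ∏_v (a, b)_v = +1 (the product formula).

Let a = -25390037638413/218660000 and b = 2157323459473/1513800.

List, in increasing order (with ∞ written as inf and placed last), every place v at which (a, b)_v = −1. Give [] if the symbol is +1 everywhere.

(a, b) ≡ (-17922658, 1054274) mod (ℚ^×)²; places V = {2, 3, 5, 7, 13, 17, 23, 29, 41, 43, ∞}.
(a,b)_43: α=1, u≡24; β=1, v≡19 (mod 43); (24|43)=+1, (19|43)=-1; sign (−1)^1·+1^1·-1^1 = +1.
(a,b)_17: α=5, u≡13; β=4, v≡15 (mod 17); (13|17)=+1, (15|17)=+1; sign (−1)^0·+1^4·+1^5 = +1.
(a,b)_3: α=2, u≡2; β=-2, v≡2 (mod 3); (2|3)=-1, (2|3)=-1; sign (−1)^0·-1^-2·-1^2 = +1.
(a,b)_7: α=2, u≡1; β=2, v≡1 (mod 7); (1|7)=+1, (1|7)=+1; sign (−1)^0·+1^2·+1^2 = +1.
(a,b)_5: α=-4, u≡2; β=-2, v≡4 (mod 5); (2|5)=-1, (4|5)=+1; sign (−1)^0·-1^-2·+1^-4 = +1.
(a,b)_41: α=1, u≡4; β=1, v≡26 (mod 41); (4|41)=+1, (26|41)=-1; sign (−1)^0·+1^1·-1^1 = -1.
(a,b)_29: α=-2, u≡22; β=-2, v≡11 (mod 29); (22|29)=+1, (11|29)=-1; sign (−1)^0·+1^-2·-1^-2 = +1.
(a,b)_∞: sgn(-17922658)=−, sgn(1054274)=+, so +1.
(a,b)_13: α=-1, u≡10; β=1, v≡12 (mod 13); (10|13)=+1, (12|13)=+1; sign (−1)^0·+1^1·+1^-1 = +1.
(a,b)_2: α=-5, β=-3; u≡7, v≡1 (mod 8); ε(u)ε(v)=1·0, αω(v)=-5·0, βω(u)=-3·0; sum ≡ 0  ⇒  +1.
(a,b)_23: α=1, u≡10; β=1, v≡14 (mod 23); (10|23)=-1, (14|23)=-1; sign (−1)^1·-1^1·-1^1 = -1.
(-17922658, 1054274 / ℚ) ramifies at {23, 41}: a division algebra.

[23, 41]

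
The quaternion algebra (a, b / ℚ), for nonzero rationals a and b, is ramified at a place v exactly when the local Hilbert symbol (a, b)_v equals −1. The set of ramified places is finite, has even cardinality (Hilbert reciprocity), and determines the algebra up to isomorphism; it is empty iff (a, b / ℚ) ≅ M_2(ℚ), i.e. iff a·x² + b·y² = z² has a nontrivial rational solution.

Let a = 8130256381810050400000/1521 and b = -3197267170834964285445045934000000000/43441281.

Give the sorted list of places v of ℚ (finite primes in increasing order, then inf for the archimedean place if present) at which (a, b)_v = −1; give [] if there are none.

Mod squares: a ≡ 1235554135, b ≡ -115. Check v ∈ {∞, 2, 3, 5, 11, 13, 17, 19, 23, 29, 31, 37, 53}.
v=11: a=11^4·(≡6), b=11^8·(≡10) mod 11; (6|11)=-1, (10|11)=-1; (−1)^{4·8·5}·(-1)^8·(-1)^4 = +1.
v=∞: 1235554135 > 0 and -115 < 0  ⇒  (a,b)_∞ = +1.
v=37: a=37^1·(≡26), b=37^2·(≡33) mod 37; (26|37)=+1, (33|37)=+1; (−1)^{1·2·18}·(+1)^2·(+1)^1 = +1.
v=13: a=13^-2·(≡4), b=13^-6·(≡6) mod 13; (4|13)=+1, (6|13)=-1; (−1)^{-2·-6·6}·(+1)^-6·(-1)^-2 = +1.
v=17: a=17^1·(≡7), b=17^2·(≡13) mod 17; (7|17)=-1, (13|17)=+1; (−1)^{1·2·8}·(-1)^2·(+1)^1 = +1.
v=3: a=3^-2·(≡1), b=3^-2·(≡2) mod 3; (1|3)=+1, (2|3)=-1; (−1)^{-2·-2·1}·(+1)^-2·(-1)^-2 = +1.
v=23: a=23^1·(≡13), b=23^1·(≡13) mod 23; (13|23)=+1, (13|23)=+1; (−1)^{1·1·11}·(+1)^1·(+1)^1 = -1.
v=19: a=19^1·(≡3), b=19^2·(≡13) mod 19; (3|19)=-1, (13|19)=-1; (−1)^{1·2·9}·(-1)^2·(-1)^1 = -1.
v=2: v_2(a)=8, v_2(b)=10; units ≡ 7, 5 (mod 8); ε·ε+αω+βω = 1·0+8·1+10·0 ≡ 0  ⇒  (a,b)_2 = +1.
v=29: a=29^1·(≡13), b=29^2·(≡25) mod 29; (13|29)=+1, (25|29)=+1; (−1)^{1·2·14}·(+1)^2·(+1)^1 = +1.
v=53: a=53^2·(≡28), b=53^2·(≡16) mod 53; (28|53)=+1, (16|53)=+1; (−1)^{2·2·26}·(+1)^2·(+1)^2 = +1.
v=31: a=31^1·(≡28), b=31^2·(≡8) mod 31; (28|31)=+1, (8|31)=+1; (−1)^{1·2·15}·(+1)^2·(+1)^1 = +1.
v=5: a=5^5·(≡3), b=5^9·(≡2) mod 5; (3|5)=-1, (2|5)=-1; (−1)^{5·9·2}·(-1)^9·(-1)^5 = +1.
Ram(1235554135, -115) = {19, 23}; no ℚ_19-point on the conic.

[19, 23]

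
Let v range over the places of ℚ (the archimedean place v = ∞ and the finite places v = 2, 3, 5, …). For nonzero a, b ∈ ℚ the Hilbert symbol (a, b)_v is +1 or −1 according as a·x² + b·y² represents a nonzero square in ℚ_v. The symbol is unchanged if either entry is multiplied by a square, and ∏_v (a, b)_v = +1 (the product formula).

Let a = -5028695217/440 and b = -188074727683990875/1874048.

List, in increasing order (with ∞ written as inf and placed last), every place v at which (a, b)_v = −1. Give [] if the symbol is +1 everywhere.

[2, 7, 11, inf]

Mod squares: a ≡ -1870, b ≡ -70. Check v ∈ {∞, 2, 3, 5, 7, 11, 13, 17}.
v=2: v_2(a)=-3, v_2(b)=-7; units ≡ 1, 5 (mod 8); ε·ε+αω+βω = 0·0+-3·1+-7·0 ≡ 1  ⇒  (a,b)_2 = -1.
v=11: a=11^-1·(≡10), b=11^-4·(≡6) mod 11; (10|11)=-1, (6|11)=-1; (−1)^{-1·-4·5}·(-1)^-4·(-1)^-1 = -1.
v=13: a=13^2·(≡5), b=13^4·(≡7) mod 13; (5|13)=-1, (7|13)=-1; (−1)^{2·4·6}·(-1)^4·(-1)^2 = +1.
v=17: a=17^1·(≡4), b=17^2·(≡15) mod 17; (4|17)=+1, (15|17)=+1; (−1)^{1·2·8}·(+1)^2·(+1)^1 = +1.
v=3: a=3^6·(≡2), b=3^12·(≡2) mod 3; (2|3)=-1, (2|3)=-1; (−1)^{6·12·1}·(-1)^12·(-1)^6 = +1.
v=5: a=5^-1·(≡1), b=5^3·(≡1) mod 5; (1|5)=+1, (1|5)=+1; (−1)^{-1·3·2}·(+1)^3·(+1)^-1 = +1.
v=7: a=7^4·(≡3), b=7^3·(≡2) mod 7; (3|7)=-1, (2|7)=+1; (−1)^{4·3·3}·(-1)^3·(+1)^4 = -1.
v=∞: -1870 < 0 and -70 < 0  ⇒  (a,b)_∞ = -1.
|Ram(-1870, -70)| = 4, even; anisotropic at {2, 7, 11, ∞}.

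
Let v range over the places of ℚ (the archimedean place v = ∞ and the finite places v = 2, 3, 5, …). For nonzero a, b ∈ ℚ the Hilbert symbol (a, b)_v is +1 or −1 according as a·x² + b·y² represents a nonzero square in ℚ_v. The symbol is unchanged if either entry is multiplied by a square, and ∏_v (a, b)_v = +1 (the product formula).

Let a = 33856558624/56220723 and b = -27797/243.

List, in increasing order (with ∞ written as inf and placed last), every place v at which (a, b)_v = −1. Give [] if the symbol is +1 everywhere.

[3, 17]

Mod squares: a ≡ 102, b ≡ -231. Check v ∈ {∞, 2, 3, 7, 11, 13, 17, 19, 23, 37}.
v=2: v_2(a)=5, v_2(b)=0; units ≡ 3, 1 (mod 8); ε·ε+αω+βω = 1·0+5·0+0·1 ≡ 0  ⇒  (a,b)_2 = +1.
v=7: a=7^6·(≡1), b=7^1·(≡1) mod 7; (1|7)=+1, (1|7)=+1; (−1)^{6·1·3}·(+1)^1·(+1)^6 = +1.
v=13: a=13^-2·(≡7), b=13^0·(≡4) mod 13; (7|13)=-1, (4|13)=+1; (−1)^{-2·0·6}·(-1)^0·(+1)^-2 = +1.
v=3: a=3^-5·(≡1), b=3^-5·(≡1) mod 3; (1|3)=+1, (1|3)=+1; (−1)^{-5·-5·1}·(+1)^-5·(+1)^-5 = -1.
v=∞: 102 > 0 and -231 < 0  ⇒  (a,b)_∞ = +1.
v=11: a=11^0·(≡1), b=11^1·(≡3) mod 11; (1|11)=+1, (3|11)=+1; (−1)^{0·1·5}·(+1)^1·(+1)^0 = +1.
v=37: a=37^-2·(≡25), b=37^0·(≡33) mod 37; (25|37)=+1, (33|37)=+1; (−1)^{-2·0·18}·(+1)^0·(+1)^-2 = +1.
v=19: a=19^0·(≡5), b=19^2·(≡5) mod 19; (5|19)=+1, (5|19)=+1; (−1)^{0·2·9}·(+1)^2·(+1)^0 = +1.
v=23: a=23^2·(≡10), b=23^0·(≡22) mod 23; (10|23)=-1, (22|23)=-1; (−1)^{2·0·11}·(-1)^0·(-1)^2 = +1.
v=17: a=17^1·(≡11), b=17^0·(≡3) mod 17; (11|17)=-1, (3|17)=-1; (−1)^{1·0·8}·(-1)^0·(-1)^1 = -1.
|Ram(102, -231)| = 2, even; anisotropic at {3, 17}.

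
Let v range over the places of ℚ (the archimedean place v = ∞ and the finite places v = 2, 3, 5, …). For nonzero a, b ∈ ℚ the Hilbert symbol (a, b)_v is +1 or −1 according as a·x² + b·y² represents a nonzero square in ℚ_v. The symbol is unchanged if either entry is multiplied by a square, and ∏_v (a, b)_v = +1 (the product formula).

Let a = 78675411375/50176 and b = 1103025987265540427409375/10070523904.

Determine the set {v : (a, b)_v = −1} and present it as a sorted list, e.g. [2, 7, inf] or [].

[2, 11]

Mod squares: a ≡ 53295, b ≡ 55. Check v ∈ {∞, 2, 3, 5, 7, 11, 17, 19}.
v=∞: 53295 > 0 and 55 > 0  ⇒  (a,b)_∞ = +1.
v=3: a=3^11·(≡2), b=3^26·(≡1) mod 3; (2|3)=-1, (1|3)=+1; (−1)^{11·26·1}·(-1)^26·(+1)^11 = +1.
v=19: a=19^1·(≡15), b=19^2·(≡6) mod 19; (15|19)=-1, (6|19)=+1; (−1)^{1·2·9}·(-1)^2·(+1)^1 = +1.
v=5: a=5^3·(≡1), b=5^5·(≡4) mod 5; (1|5)=+1, (4|5)=+1; (−1)^{3·5·2}·(+1)^5·(+1)^3 = +1.
v=2: v_2(a)=-10, v_2(b)=-22; units ≡ 7, 7 (mod 8); ε·ε+αω+βω = 1·1+-10·0+-22·0 ≡ 1  ⇒  (a,b)_2 = -1.
v=7: a=7^-2·(≡4), b=7^-4·(≡3) mod 7; (4|7)=+1, (3|7)=-1; (−1)^{-2·-4·3}·(+1)^-4·(-1)^-2 = +1.
v=11: a=11^1·(≡3), b=11^3·(≡4) mod 11; (3|11)=+1, (4|11)=+1; (−1)^{1·3·5}·(+1)^3·(+1)^1 = -1.
v=17: a=17^1·(≡12), b=17^2·(≡13) mod 17; (12|17)=-1, (13|17)=+1; (−1)^{1·2·8}·(-1)^2·(+1)^1 = +1.
|Ram(53295, 55)| = 2, even; anisotropic at {2, 11}.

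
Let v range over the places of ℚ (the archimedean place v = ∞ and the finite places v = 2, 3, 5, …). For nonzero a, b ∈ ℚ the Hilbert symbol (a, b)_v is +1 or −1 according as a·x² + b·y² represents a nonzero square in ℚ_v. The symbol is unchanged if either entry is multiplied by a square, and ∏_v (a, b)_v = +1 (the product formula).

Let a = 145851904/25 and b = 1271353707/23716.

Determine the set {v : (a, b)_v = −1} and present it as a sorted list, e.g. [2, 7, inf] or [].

[11, 29, 37, 47]

Mod squares: a ≡ 569734, b ≡ 835867. Check v ∈ {∞, 2, 3, 5, 7, 11, 13, 19, 29, 37, 41, 47}.
v=29: a=29^1·(≡9), b=29^1·(≡21) mod 29; (9|29)=+1, (21|29)=-1; (−1)^{1·1·14}·(+1)^1·(-1)^1 = -1.
v=2: v_2(a)=9, v_2(b)=-2; units ≡ 3, 3 (mod 8); ε·ε+αω+βω = 1·1+9·1+-2·1 ≡ 0  ⇒  (a,b)_2 = +1.
v=19: a=19^1·(≡6), b=19^1·(≡2) mod 19; (6|19)=+1, (2|19)=-1; (−1)^{1·1·9}·(+1)^1·(-1)^1 = +1.
v=5: a=5^-2·(≡4), b=5^0·(≡2) mod 5; (4|5)=+1, (2|5)=-1; (−1)^{-2·0·2}·(+1)^0·(-1)^-2 = +1.
v=7: a=7^0·(≡4), b=7^-2·(≡1) mod 7; (4|7)=+1, (1|7)=+1; (−1)^{0·-2·3}·(+1)^-2·(+1)^0 = +1.
v=41: a=41^0·(≡32), b=41^1·(≡25) mod 41; (32|41)=+1, (25|41)=+1; (−1)^{0·1·20}·(+1)^1·(+1)^0 = +1.
v=∞: 569734 > 0 and 835867 > 0  ⇒  (a,b)_∞ = +1.
v=3: a=3^0·(≡1), b=3^2·(≡1) mod 3; (1|3)=+1, (1|3)=+1; (−1)^{0·2·1}·(+1)^2·(+1)^0 = +1.
v=47: a=47^1·(≡38), b=47^0·(≡30) mod 47; (38|47)=-1, (30|47)=-1; (−1)^{1·0·23}·(-1)^0·(-1)^1 = -1.
v=11: a=11^1·(≡6), b=11^-2·(≡7) mod 11; (6|11)=-1, (7|11)=-1; (−1)^{1·-2·5}·(-1)^-2·(-1)^1 = -1.
v=37: a=37^0·(≡2), b=37^1·(≡27) mod 37; (2|37)=-1, (27|37)=+1; (−1)^{0·1·18}·(-1)^1·(+1)^0 = -1.
v=13: a=13^0·(≡10), b=13^2·(≡7) mod 13; (10|13)=+1, (7|13)=-1; (−1)^{0·2·6}·(+1)^2·(-1)^0 = +1.
Ram(569734, 835867) = {11, 29, 37, 47}; no ℚ_11-point on the conic.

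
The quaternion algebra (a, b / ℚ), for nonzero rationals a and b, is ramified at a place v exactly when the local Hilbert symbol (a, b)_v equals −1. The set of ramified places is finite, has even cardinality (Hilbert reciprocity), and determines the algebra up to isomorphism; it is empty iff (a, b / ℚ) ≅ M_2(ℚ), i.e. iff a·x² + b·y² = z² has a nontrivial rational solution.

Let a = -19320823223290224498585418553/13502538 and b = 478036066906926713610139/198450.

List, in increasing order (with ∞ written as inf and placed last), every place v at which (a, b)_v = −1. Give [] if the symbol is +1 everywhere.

[2, 3, 29, 41]

Mod squares: a ≡ -21822906, b ≡ 73718. Check v ∈ {∞, 2, 3, 5, 7, 11, 13, 19, 23, 29, 31, 41}.
v=7: a=7^-3·(≡2), b=7^-2·(≡2) mod 7; (2|7)=+1, (2|7)=+1; (−1)^{-3·-2·3}·(+1)^-2·(+1)^-3 = +1.
v=13: a=13^6·(≡10), b=13^6·(≡5) mod 13; (10|13)=+1, (5|13)=-1; (−1)^{6·6·6}·(+1)^6·(-1)^6 = +1.
v=5: a=5^0·(≡4), b=5^-2·(≡3) mod 5; (4|5)=+1, (3|5)=-1; (−1)^{0·-2·2}·(+1)^-2·(-1)^0 = +1.
v=41: a=41^1·(≡39), b=41^1·(≡28) mod 41; (39|41)=+1, (28|41)=-1; (−1)^{1·1·20}·(+1)^1·(-1)^1 = -1.
v=23: a=23^3·(≡15), b=23^2·(≡4) mod 23; (15|23)=-1, (4|23)=+1; (−1)^{3·2·11}·(-1)^2·(+1)^3 = +1.
v=3: a=3^-9·(≡2), b=3^-4·(≡2) mod 3; (2|3)=-1, (2|3)=-1; (−1)^{-9·-4·1}·(-1)^-4·(-1)^-9 = -1.
v=19: a=19^5·(≡13), b=19^2·(≡7) mod 19; (13|19)=-1, (7|19)=+1; (−1)^{5·2·9}·(-1)^2·(+1)^5 = +1.
v=2: v_2(a)=-1, v_2(b)=-1; units ≡ 3, 3 (mod 8); ε·ε+αω+βω = 1·1+-1·1+-1·1 ≡ 1  ⇒  (a,b)_2 = -1.
v=31: a=31^4·(≡10), b=31^3·(≡21) mod 31; (10|31)=+1, (21|31)=-1; (−1)^{4·3·15}·(+1)^3·(-1)^4 = +1.
v=∞: -21822906 < 0 and 73718 > 0  ⇒  (a,b)_∞ = +1.
v=29: a=29^1·(≡9), b=29^1·(≡26) mod 29; (9|29)=+1, (26|29)=-1; (−1)^{1·1·14}·(+1)^1·(-1)^1 = -1.
v=11: a=11^2·(≡9), b=11^4·(≡10) mod 11; (9|11)=+1, (10|11)=-1; (−1)^{2·4·5}·(+1)^4·(-1)^2 = +1.
Ram(-21822906, 73718) = {2, 3, 29, 41}; no ℚ_2-point on the conic.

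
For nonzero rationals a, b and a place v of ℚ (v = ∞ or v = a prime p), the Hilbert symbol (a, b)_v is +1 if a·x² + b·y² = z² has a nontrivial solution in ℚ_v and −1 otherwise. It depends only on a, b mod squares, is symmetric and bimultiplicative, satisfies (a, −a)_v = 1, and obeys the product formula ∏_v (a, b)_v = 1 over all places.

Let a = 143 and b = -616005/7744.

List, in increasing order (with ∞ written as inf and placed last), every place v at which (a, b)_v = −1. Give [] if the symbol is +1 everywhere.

[2, 5, 11, 13]

Mod squares: a ≡ 143, b ≡ -5. Check v ∈ {∞, 2, 3, 5, 11, 13}.
v=∞: 143 > 0 and -5 < 0  ⇒  (a,b)_∞ = +1.
v=3: a=3^0·(≡2), b=3^6·(≡1) mod 3; (2|3)=-1, (1|3)=+1; (−1)^{0·6·1}·(-1)^6·(+1)^0 = +1.
v=5: a=5^0·(≡3), b=5^1·(≡1) mod 5; (3|5)=-1, (1|5)=+1; (−1)^{0·1·2}·(-1)^1·(+1)^0 = -1.
v=13: a=13^1·(≡11), b=13^2·(≡11) mod 13; (11|13)=-1, (11|13)=-1; (−1)^{1·2·6}·(-1)^2·(-1)^1 = -1.
v=2: v_2(a)=0, v_2(b)=-6; units ≡ 7, 3 (mod 8); ε·ε+αω+βω = 1·1+0·1+-6·0 ≡ 1  ⇒  (a,b)_2 = -1.
v=11: a=11^1·(≡2), b=11^-2·(≡8) mod 11; (2|11)=-1, (8|11)=-1; (−1)^{1·-2·5}·(-1)^-2·(-1)^1 = -1.
Ram(143, -5) = {2, 5, 11, 13}; no ℚ_2-point on the conic.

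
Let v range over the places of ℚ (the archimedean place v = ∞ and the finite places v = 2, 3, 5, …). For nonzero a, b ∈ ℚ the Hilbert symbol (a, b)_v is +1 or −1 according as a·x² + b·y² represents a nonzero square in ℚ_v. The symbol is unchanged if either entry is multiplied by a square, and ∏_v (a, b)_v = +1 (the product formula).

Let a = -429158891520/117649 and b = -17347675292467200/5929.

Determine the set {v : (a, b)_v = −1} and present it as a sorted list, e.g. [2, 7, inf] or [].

[5, 23, 37, inf]

(a, b) ≡ (-80845, -2) mod (ℚ^×)²; places V = {2, 3, 5, 7, 11, 19, 23, 37, ∞}.
(a,b)_5: α=1, u≡4; β=2, v≡3 (mod 5); (4|5)=+1, (3|5)=-1; sign (−1)^0·+1^2·-1^1 = -1.
(a,b)_11: α=0, u≡1; β=-2, v≡9 (mod 11); (1|11)=+1, (9|11)=+1; sign (−1)^0·+1^-2·+1^0 = +1.
(a,b)_3: α=4, u≡2; β=4, v≡1 (mod 3); (2|3)=-1, (1|3)=+1; sign (−1)^0·-1^4·+1^4 = +1.
(a,b)_7: α=-6, u≡5; β=-2, v≡6 (mod 7); (5|7)=-1, (6|7)=-1; sign (−1)^0·-1^-2·-1^-6 = +1.
(a,b)_23: α=1, u≡16; β=2, v≡21 (mod 23); (16|23)=+1, (21|23)=-1; sign (−1)^0·+1^2·-1^1 = -1.
(a,b)_37: α=1, u≡35; β=2, v≡23 (mod 37); (35|37)=-1, (23|37)=-1; sign (−1)^0·-1^2·-1^1 = -1.
(a,b)_∞: sgn(-80845)=−, sgn(-2)=−, so -1.
(a,b)_19: α=1, u≡6; β=2, v≡16 (mod 19); (6|19)=+1, (16|19)=+1; sign (−1)^0·+1^2·+1^1 = +1.
(a,b)_2: α=16, β=15; u≡3, v≡7 (mod 8); ε(u)ε(v)=1·1, αω(v)=16·0, βω(u)=15·1; sum ≡ 0  ⇒  +1.
(-80845, -2 / ℚ) ramifies at {5, 23, 37, ∞}: a division algebra.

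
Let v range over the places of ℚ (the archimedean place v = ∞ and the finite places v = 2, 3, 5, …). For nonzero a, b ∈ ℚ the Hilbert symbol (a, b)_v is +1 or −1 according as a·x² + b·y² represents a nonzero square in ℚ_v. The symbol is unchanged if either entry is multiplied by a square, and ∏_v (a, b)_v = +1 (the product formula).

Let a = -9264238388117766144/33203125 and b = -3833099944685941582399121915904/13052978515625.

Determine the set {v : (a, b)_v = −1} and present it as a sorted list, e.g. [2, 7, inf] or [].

[7, 13, 37, inf]

Mod squares: a ≡ -7735, b ≡ -4810. Check v ∈ {∞, 2, 3, 5, 7, 13, 17, 19, 29, 37}.
v=19: a=19^2·(≡7), b=19^4·(≡7) mod 19; (7|19)=+1, (7|19)=+1; (−1)^{2·4·9}·(+1)^4·(+1)^2 = +1.
v=2: v_2(a)=18, v_2(b)=25; units ≡ 1, 3 (mod 8); ε·ε+αω+βω = 0·1+18·1+25·0 ≡ 0  ⇒  (a,b)_2 = +1.
v=∞: -7735 < 0 and -4810 < 0  ⇒  (a,b)_∞ = -1.
v=17: a=17^-1·(≡1), b=17^-2·(≡16) mod 17; (1|17)=+1, (16|17)=+1; (−1)^{-1·-2·8}·(+1)^-2·(+1)^-1 = +1.
v=7: a=7^1·(≡2), b=7^2·(≡5) mod 7; (2|7)=+1, (5|7)=-1; (−1)^{1·2·3}·(+1)^2·(-1)^1 = -1.
v=5: a=5^-9·(≡3), b=5^-13·(≡2) mod 5; (3|5)=-1, (2|5)=-1; (−1)^{-9·-13·2}·(-1)^-13·(-1)^-9 = +1.
v=37: a=37^0·(≡29), b=37^-1·(≡8) mod 37; (29|37)=-1, (8|37)=-1; (−1)^{0·-1·18}·(-1)^-1·(-1)^0 = -1.
v=3: a=3^2·(≡2), b=3^4·(≡2) mod 3; (2|3)=-1, (2|3)=-1; (−1)^{2·4·1}·(-1)^4·(-1)^2 = +1.
v=29: a=29^4·(≡26), b=29^6·(≡13) mod 29; (26|29)=-1, (13|29)=+1; (−1)^{4·6·14}·(-1)^6·(+1)^4 = +1.
v=13: a=13^3·(≡10), b=13^5·(≡5) mod 13; (10|13)=+1, (5|13)=-1; (−1)^{3·5·6}·(+1)^5·(-1)^3 = -1.
Ram(-7735, -4810) = {7, 13, 37, ∞}; no ℚ_7-point on the conic.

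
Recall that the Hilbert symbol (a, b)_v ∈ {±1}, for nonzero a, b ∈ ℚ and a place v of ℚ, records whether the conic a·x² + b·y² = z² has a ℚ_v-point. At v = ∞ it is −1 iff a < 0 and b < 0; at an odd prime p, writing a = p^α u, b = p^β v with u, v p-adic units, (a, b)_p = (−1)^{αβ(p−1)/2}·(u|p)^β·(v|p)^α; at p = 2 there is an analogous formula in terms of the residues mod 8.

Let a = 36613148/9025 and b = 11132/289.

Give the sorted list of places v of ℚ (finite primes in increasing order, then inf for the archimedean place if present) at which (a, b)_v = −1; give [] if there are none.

[2, 23]

Mod squares: a ≡ 143, b ≡ 23. Check v ∈ {∞, 2, 5, 11, 13, 17, 19, 23}.
v=19: a=19^-2·(≡12), b=19^0·(≡9) mod 19; (12|19)=-1, (9|19)=+1; (−1)^{-2·0·9}·(-1)^0·(+1)^-2 = +1.
v=13: a=13^1·(≡8), b=13^0·(≡10) mod 13; (8|13)=-1, (10|13)=+1; (−1)^{1·0·6}·(-1)^0·(+1)^1 = +1.
v=∞: 143 > 0 and 23 > 0  ⇒  (a,b)_∞ = +1.
v=17: a=17^0·(≡12), b=17^-2·(≡14) mod 17; (12|17)=-1, (14|17)=-1; (−1)^{0·-2·8}·(-1)^-2·(-1)^0 = +1.
v=11: a=11^3·(≡6), b=11^2·(≡5) mod 11; (6|11)=-1, (5|11)=+1; (−1)^{3·2·5}·(-1)^2·(+1)^3 = +1.
v=23: a=23^2·(≡21), b=23^1·(≡16) mod 23; (21|23)=-1, (16|23)=+1; (−1)^{2·1·11}·(-1)^1·(+1)^2 = -1.
v=5: a=5^-2·(≡3), b=5^0·(≡3) mod 5; (3|5)=-1, (3|5)=-1; (−1)^{-2·0·2}·(-1)^0·(-1)^-2 = +1.
v=2: v_2(a)=2, v_2(b)=2; units ≡ 7, 7 (mod 8); ε·ε+αω+βω = 1·1+2·0+2·0 ≡ 1  ⇒  (a,b)_2 = -1.
Ram(143, 23) = {2, 23}; no ℚ_2-point on the conic.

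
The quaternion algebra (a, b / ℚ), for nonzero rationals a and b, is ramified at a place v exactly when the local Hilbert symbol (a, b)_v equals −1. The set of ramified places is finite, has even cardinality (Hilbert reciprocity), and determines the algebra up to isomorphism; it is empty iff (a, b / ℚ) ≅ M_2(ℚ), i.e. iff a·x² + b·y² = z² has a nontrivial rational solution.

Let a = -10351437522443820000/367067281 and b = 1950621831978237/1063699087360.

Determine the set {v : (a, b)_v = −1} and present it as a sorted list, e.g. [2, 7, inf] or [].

[5, 29]

(a, b) ≡ (-638, 9570) mod (ℚ^×)²; places V = {2, 3, 5, 7, 11, 13, 17, 19, 23, 29, ∞}.
(a,b)_5: α=4, u≡3; β=-1, v≡1 (mod 5); (3|5)=-1, (1|5)=+1; sign (−1)^0·-1^-1·+1^4 = -1.
(a,b)_7: α=-4, u≡5; β=-4, v≡4 (mod 7); (5|7)=-1, (4|7)=+1; sign (−1)^0·-1^-4·+1^-4 = +1.
(a,b)_∞: sgn(-638)=−, sgn(9570)=+, so +1.
(a,b)_3: α=2, u≡1; β=7, v≡1 (mod 3); (1|3)=+1, (1|3)=+1; sign (−1)^0·+1^7·+1^2 = +1.
(a,b)_13: α=0, u≡4; β=-2, v≡2 (mod 13); (4|13)=+1, (2|13)=-1; sign (−1)^0·+1^-2·-1^0 = +1.
(a,b)_19: α=0, u≡10; β=2, v≡3 (mod 19); (10|19)=-1, (3|19)=-1; sign (−1)^0·-1^2·-1^0 = +1.
(a,b)_29: α=3, u≡25; β=1, v≡19 (mod 29); (25|29)=+1, (19|29)=-1; sign (−1)^0·+1^1·-1^3 = -1.
(a,b)_11: α=9, u≡7; β=5, v≡9 (mod 11); (7|11)=-1, (9|11)=+1; sign (−1)^1·-1^5·+1^9 = +1.
(a,b)_17: α=-2, u≡1; β=0, v≡2 (mod 17); (1|17)=+1, (2|17)=+1; sign (−1)^0·+1^0·+1^-2 = +1.
(a,b)_23: α=-2, u≡13; β=2, v≡6 (mod 23); (13|23)=+1, (6|23)=+1; sign (−1)^0·+1^2·+1^-2 = +1.
(a,b)_2: α=5, β=-19; u≡1, v≡1 (mod 8); ε(u)ε(v)=0·0, αω(v)=5·0, βω(u)=-19·0; sum ≡ 0  ⇒  +1.
|Ram(-638, 9570)| = 2, even; anisotropic at {5, 29}.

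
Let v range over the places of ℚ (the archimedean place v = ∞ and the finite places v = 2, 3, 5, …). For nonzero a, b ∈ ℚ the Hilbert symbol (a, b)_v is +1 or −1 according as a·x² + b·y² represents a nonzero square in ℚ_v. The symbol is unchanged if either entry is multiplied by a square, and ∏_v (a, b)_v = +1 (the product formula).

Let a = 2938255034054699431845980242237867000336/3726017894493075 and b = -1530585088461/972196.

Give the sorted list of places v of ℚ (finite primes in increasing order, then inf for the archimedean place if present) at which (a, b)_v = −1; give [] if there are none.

[2, 13, 19, 23, 31, 37]

(a, b) ≡ (1988787, -11615669) mod (ℚ^×)²; places V = {2, 3, 5, 7, 11, 13, 17, 19, 23, 29, 31, 37, 41, ∞}.
(a,b)_3: α=-1, u≡1; β=2, v≡1 (mod 3); (1|3)=+1, (1|3)=+1; sign (−1)^0·+1^2·+1^-1 = +1.
(a,b)_37: α=3, u≡27; β=1, v≡31 (mod 37); (27|37)=+1, (31|37)=-1; sign (−1)^0·+1^1·-1^3 = -1.
(a,b)_19: α=3, u≡13; β=1, v≡12 (mod 19); (13|19)=-1, (12|19)=-1; sign (−1)^1·-1^1·-1^3 = -1.
(a,b)_23: α=1, u≡4; β=0, v≡20 (mod 23); (4|23)=+1, (20|23)=-1; sign (−1)^0·+1^0·-1^1 = -1.
(a,b)_41: α=5, u≡37; β=1, v≡9 (mod 41); (37|41)=+1, (9|41)=+1; sign (−1)^0·+1^1·+1^5 = +1.
(a,b)_13: α=2, u≡5; β=1, v≡4 (mod 13); (5|13)=-1, (4|13)=+1; sign (−1)^0·-1^1·+1^2 = -1.
(a,b)_29: α=-6, u≡20; β=-2, v≡6 (mod 29); (20|29)=+1, (6|29)=+1; sign (−1)^0·+1^-2·+1^-6 = +1.
(a,b)_5: α=-2, u≡2; β=0, v≡4 (mod 5); (2|5)=-1, (4|5)=+1; sign (−1)^0·-1^0·+1^-2 = +1.
(a,b)_17: α=-4, u≡8; β=-2, v≡11 (mod 17); (8|17)=+1, (11|17)=-1; sign (−1)^0·+1^-2·-1^-4 = +1.
(a,b)_31: α=4, u≡30; β=1, v≡11 (mod 31); (30|31)=-1, (11|31)=-1; sign (−1)^0·-1^1·-1^4 = -1.
(a,b)_7: α=2, u≡6; β=0, v≡5 (mod 7); (6|7)=-1, (5|7)=-1; sign (−1)^0·-1^0·-1^2 = +1.
(a,b)_∞: sgn(1988787)=+, sgn(-11615669)=−, so +1.
(a,b)_2: α=4, β=-2; u≡3, v≡3 (mod 8); ε(u)ε(v)=1·1, αω(v)=4·1, βω(u)=-2·1; sum ≡ 1  ⇒  -1.
(a,b)_11: α=10, u≡1; β=4, v≡4 (mod 11); (1|11)=+1, (4|11)=+1; sign (−1)^0·+1^4·+1^10 = +1.
|Ram(1988787, -11615669)| = 6, even; anisotropic at {2, 13, 19, 23, 31, 37}.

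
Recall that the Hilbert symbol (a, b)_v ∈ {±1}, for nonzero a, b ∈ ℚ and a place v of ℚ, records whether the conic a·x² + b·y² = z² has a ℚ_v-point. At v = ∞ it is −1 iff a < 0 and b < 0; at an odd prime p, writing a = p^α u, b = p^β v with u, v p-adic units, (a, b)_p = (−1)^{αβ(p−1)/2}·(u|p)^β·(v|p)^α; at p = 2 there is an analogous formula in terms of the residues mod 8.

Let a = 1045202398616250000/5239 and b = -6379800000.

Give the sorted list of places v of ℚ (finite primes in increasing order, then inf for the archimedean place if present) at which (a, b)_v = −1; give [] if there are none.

(a, b) ≡ (256215, -3255) mod (ℚ^×)²; places V = {2, 3, 5, 7, 13, 17, 19, 29, 31, ∞}.
(a,b)_5: α=7, u≡2; β=5, v≡4 (mod 5); (2|5)=-1, (4|5)=+1; sign (−1)^0·-1^5·+1^7 = -1.
(a,b)_3: α=7, u≡1; β=1, v≡1 (mod 3); (1|3)=+1, (1|3)=+1; sign (−1)^1·+1^1·+1^7 = -1.
(a,b)_7: α=4, u≡2; β=3, v≡1 (mod 7); (2|7)=+1, (1|7)=+1; sign (−1)^0·+1^3·+1^4 = +1.
(a,b)_31: α=-1, u≡1; β=1, v≡10 (mod 31); (1|31)=+1, (10|31)=+1; sign (−1)^1·+1^1·+1^-1 = -1.
(a,b)_2: α=4, β=6; u≡7, v≡1 (mod 8); ε(u)ε(v)=1·0, αω(v)=4·0, βω(u)=6·0; sum ≡ 0  ⇒  +1.
(a,b)_29: α=1, u≡8; β=0, v≡16 (mod 29); (8|29)=-1, (16|29)=+1; sign (−1)^0·-1^0·+1^1 = +1.
(a,b)_19: α=1, u≡18; β=0, v≡12 (mod 19); (18|19)=-1, (12|19)=-1; sign (−1)^0·-1^0·-1^1 = -1.
(a,b)_13: α=-2, u≡7; β=0, v≡11 (mod 13); (7|13)=-1, (11|13)=-1; sign (−1)^0·-1^0·-1^-2 = +1.
(a,b)_17: α=2, u≡16; β=0, v≡1 (mod 17); (16|17)=+1, (1|17)=+1; sign (−1)^0·+1^0·+1^2 = +1.
(a,b)_∞: sgn(256215)=+, sgn(-3255)=−, so +1.
Ram(256215, -3255) = {3, 5, 19, 31}; no ℚ_3-point on the conic.

[3, 5, 19, 31]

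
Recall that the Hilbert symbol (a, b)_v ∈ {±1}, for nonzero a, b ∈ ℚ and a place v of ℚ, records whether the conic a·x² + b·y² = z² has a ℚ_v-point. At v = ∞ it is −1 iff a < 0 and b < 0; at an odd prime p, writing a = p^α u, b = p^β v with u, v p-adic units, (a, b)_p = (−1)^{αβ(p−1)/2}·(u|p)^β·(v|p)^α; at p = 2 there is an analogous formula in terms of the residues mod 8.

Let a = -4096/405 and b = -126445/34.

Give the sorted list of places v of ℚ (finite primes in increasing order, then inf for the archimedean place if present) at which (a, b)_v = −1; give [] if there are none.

[11, 17, 19, inf]

Mod squares: a ≡ -5, b ≡ -35530. Check v ∈ {∞, 2, 3, 5, 11, 17, 19}.
v=17: a=17^0·(≡11), b=17^-1·(≡9) mod 17; (11|17)=-1, (9|17)=+1; (−1)^{0·-1·8}·(-1)^-1·(+1)^0 = -1.
v=11: a=11^0·(≡2), b=11^3·(≡4) mod 11; (2|11)=-1, (4|11)=+1; (−1)^{0·3·5}·(-1)^3·(+1)^0 = -1.
v=2: v_2(a)=12, v_2(b)=-1; units ≡ 3, 3 (mod 8); ε·ε+αω+βω = 1·1+12·1+-1·1 ≡ 0  ⇒  (a,b)_2 = +1.
v=3: a=3^-4·(≡1), b=3^0·(≡2) mod 3; (1|3)=+1, (2|3)=-1; (−1)^{-4·0·1}·(+1)^0·(-1)^-4 = +1.
v=∞: -5 < 0 and -35530 < 0  ⇒  (a,b)_∞ = -1.
v=5: a=5^-1·(≡4), b=5^1·(≡4) mod 5; (4|5)=+1, (4|5)=+1; (−1)^{-1·1·2}·(+1)^1·(+1)^-1 = +1.
v=19: a=19^0·(≡14), b=19^1·(≡6) mod 19; (14|19)=-1, (6|19)=+1; (−1)^{0·1·9}·(-1)^1·(+1)^0 = -1.
(-5, -35530 / ℚ) ramifies at {11, 17, 19, ∞}: a division algebra.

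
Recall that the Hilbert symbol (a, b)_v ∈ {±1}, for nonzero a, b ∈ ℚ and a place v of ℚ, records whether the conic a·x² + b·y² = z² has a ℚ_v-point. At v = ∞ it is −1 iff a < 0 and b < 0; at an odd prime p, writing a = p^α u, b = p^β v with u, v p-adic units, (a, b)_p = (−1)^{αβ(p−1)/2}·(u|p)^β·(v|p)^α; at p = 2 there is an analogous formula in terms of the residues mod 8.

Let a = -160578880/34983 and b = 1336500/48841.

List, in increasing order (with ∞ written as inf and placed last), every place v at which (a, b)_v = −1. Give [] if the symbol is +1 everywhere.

Mod squares: a ≡ -24035, b ≡ 165. Check v ∈ {∞, 2, 3, 5, 7, 11, 13, 17, 19, 23}.
v=13: a=13^-2·(≡7), b=13^-2·(≡3) mod 13; (7|13)=-1, (3|13)=+1; (−1)^{-2·-2·6}·(-1)^-2·(+1)^-2 = +1.
v=3: a=3^-2·(≡1), b=3^5·(≡1) mod 3; (1|3)=+1, (1|3)=+1; (−1)^{-2·5·1}·(+1)^5·(+1)^-2 = +1.
v=7: a=7^4·(≡3), b=7^0·(≡2) mod 7; (3|7)=-1, (2|7)=+1; (−1)^{4·0·3}·(-1)^0·(+1)^4 = +1.
v=19: a=19^1·(≡15), b=19^0·(≡14) mod 19; (15|19)=-1, (14|19)=-1; (−1)^{1·0·9}·(-1)^0·(-1)^1 = -1.
v=2: v_2(a)=6, v_2(b)=2; units ≡ 5, 5 (mod 8); ε·ε+αω+βω = 0·0+6·1+2·1 ≡ 0  ⇒  (a,b)_2 = +1.
v=5: a=5^1·(≡3), b=5^3·(≡2) mod 5; (3|5)=-1, (2|5)=-1; (−1)^{1·3·2}·(-1)^3·(-1)^1 = +1.
v=23: a=23^-1·(≡12), b=23^0·(≡9) mod 23; (12|23)=+1, (9|23)=+1; (−1)^{-1·0·11}·(+1)^0·(+1)^-1 = +1.
v=∞: -24035 < 0 and 165 > 0  ⇒  (a,b)_∞ = +1.
v=11: a=11^1·(≡3), b=11^1·(≡5) mod 11; (3|11)=+1, (5|11)=+1; (−1)^{1·1·5}·(+1)^1·(+1)^1 = -1.
v=17: a=17^0·(≡14), b=17^-2·(≡6) mod 17; (14|17)=-1, (6|17)=-1; (−1)^{0·-2·8}·(-1)^-2·(-1)^0 = +1.
|Ram(-24035, 165)| = 2, even; anisotropic at {11, 19}.

[11, 19]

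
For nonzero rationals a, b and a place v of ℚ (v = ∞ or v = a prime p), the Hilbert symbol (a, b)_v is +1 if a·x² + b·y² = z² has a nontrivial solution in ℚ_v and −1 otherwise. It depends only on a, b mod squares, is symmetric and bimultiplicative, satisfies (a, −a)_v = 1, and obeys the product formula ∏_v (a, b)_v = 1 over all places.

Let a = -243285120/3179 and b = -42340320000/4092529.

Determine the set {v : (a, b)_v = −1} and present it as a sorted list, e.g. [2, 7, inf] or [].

Mod squares: a ≡ -1430, b ≡ -3. Check v ∈ {∞, 2, 3, 5, 7, 11, 13, 17, 19}.
v=2: v_2(a)=7, v_2(b)=8; units ≡ 5, 5 (mod 8); ε·ε+αω+βω = 0·0+7·1+8·1 ≡ 1  ⇒  (a,b)_2 = -1.
v=19: a=19^2·(≡8), b=19^0·(≡1) mod 19; (8|19)=-1, (1|19)=+1; (−1)^{2·0·9}·(-1)^0·(+1)^2 = +1.
v=13: a=13^1·(≡2), b=13^0·(≡4) mod 13; (2|13)=-1, (4|13)=+1; (−1)^{1·0·6}·(-1)^0·(+1)^1 = +1.
v=17: a=17^-2·(≡4), b=17^-4·(≡7) mod 17; (4|17)=+1, (7|17)=-1; (−1)^{-2·-4·8}·(+1)^-4·(-1)^-2 = +1.
v=11: a=11^-1·(≡7), b=11^2·(≡10) mod 11; (7|11)=-1, (10|11)=-1; (−1)^{-1·2·5}·(-1)^2·(-1)^-1 = -1.
v=5: a=5^1·(≡4), b=5^4·(≡2) mod 5; (4|5)=+1, (2|5)=-1; (−1)^{1·4·2}·(+1)^4·(-1)^1 = -1.
v=∞: -1430 < 0 and -3 < 0  ⇒  (a,b)_∞ = -1.
v=7: a=7^0·(≡6), b=7^-2·(≡2) mod 7; (6|7)=-1, (2|7)=+1; (−1)^{0·-2·3}·(-1)^-2·(+1)^0 = +1.
v=3: a=3^4·(≡1), b=3^7·(≡2) mod 3; (1|3)=+1, (2|3)=-1; (−1)^{4·7·1}·(+1)^7·(-1)^4 = +1.
(-1430, -3 / ℚ) ramifies at {2, 5, 11, ∞}: a division algebra.

[2, 5, 11, inf]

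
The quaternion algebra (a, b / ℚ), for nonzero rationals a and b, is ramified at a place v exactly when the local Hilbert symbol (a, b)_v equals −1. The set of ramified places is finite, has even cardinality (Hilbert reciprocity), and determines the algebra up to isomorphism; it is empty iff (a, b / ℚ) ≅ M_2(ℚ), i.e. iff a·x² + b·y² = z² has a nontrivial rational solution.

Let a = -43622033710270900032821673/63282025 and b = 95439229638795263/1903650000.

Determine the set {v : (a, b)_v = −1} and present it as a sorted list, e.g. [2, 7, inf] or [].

[2, 5, 7, 11]

(a, b) ≡ (-7337, 89355) mod (ℚ^×)²; places V = {2, 3, 5, 7, 11, 13, 17, 19, 23, 29, 37, 43, ∞}.
(a,b)_19: α=4, u≡16; β=2, v≡16 (mod 19); (16|19)=+1, (16|19)=+1; sign (−1)^0·+1^2·+1^4 = +1.
(a,b)_5: α=-2, u≡2; β=-5, v≡1 (mod 5); (2|5)=-1, (1|5)=+1; sign (−1)^0·-1^-5·+1^-2 = -1.
(a,b)_11: α=1, u≡4; β=0, v≡10 (mod 11); (4|11)=+1, (10|11)=-1; sign (−1)^0·+1^0·-1^1 = -1.
(a,b)_17: α=2, u≡7; β=2, v≡5 (mod 17); (7|17)=-1, (5|17)=-1; sign (−1)^0·-1^2·-1^2 = +1.
(a,b)_13: α=2, u≡6; β=2, v≡8 (mod 13); (6|13)=-1, (8|13)=-1; sign (−1)^0·-1^2·-1^2 = +1.
(a,b)_7: α=2, u≡5; β=-3, v≡4 (mod 7); (5|7)=-1, (4|7)=+1; sign (−1)^0·-1^-3·+1^2 = -1.
(a,b)_29: α=3, u≡11; β=2, v≡9 (mod 29); (11|29)=-1, (9|29)=+1; sign (−1)^0·-1^2·+1^3 = +1.
(a,b)_3: α=4, u≡1; β=-1, v≡1 (mod 3); (1|3)=+1, (1|3)=+1; sign (−1)^0·+1^-1·+1^4 = +1.
(a,b)_23: α=5, u≡4; β=5, v≡5 (mod 23); (4|23)=+1, (5|23)=-1; sign (−1)^1·+1^5·-1^5 = +1.
(a,b)_43: α=-2, u≡35; β=0, v≡21 (mod 43); (35|43)=+1, (21|43)=+1; sign (−1)^0·+1^0·+1^-2 = +1.
(a,b)_37: α=-2, u≡28; β=-1, v≡36 (mod 37); (28|37)=+1, (36|37)=+1; sign (−1)^0·+1^-1·+1^-2 = +1.
(a,b)_2: α=0, β=-4; u≡7, v≡3 (mod 8); ε(u)ε(v)=1·1, αω(v)=0·1, βω(u)=-4·0; sum ≡ 1  ⇒  -1.
(a,b)_∞: sgn(-7337)=−, sgn(89355)=+, so +1.
(-7337, 89355 / ℚ) ramifies at {2, 5, 7, 11}: a division algebra.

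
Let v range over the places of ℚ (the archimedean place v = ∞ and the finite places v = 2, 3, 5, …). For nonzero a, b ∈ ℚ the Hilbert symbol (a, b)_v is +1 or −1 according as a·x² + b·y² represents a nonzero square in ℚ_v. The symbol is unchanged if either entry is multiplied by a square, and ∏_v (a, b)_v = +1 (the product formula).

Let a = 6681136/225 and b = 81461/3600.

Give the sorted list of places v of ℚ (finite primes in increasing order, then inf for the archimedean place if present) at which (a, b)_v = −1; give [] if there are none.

Mod squares: a ≡ 3451, b ≡ 29. Check v ∈ {∞, 2, 3, 5, 7, 11, 17, 29, 53}.
v=11: a=11^2·(≡8), b=11^0·(≡2) mod 11; (8|11)=-1, (2|11)=-1; (−1)^{2·0·5}·(-1)^0·(-1)^2 = +1.
v=53: a=53^0·(≡17), b=53^2·(≡6) mod 53; (17|53)=+1, (6|53)=+1; (−1)^{0·2·26}·(+1)^2·(+1)^0 = +1.
v=29: a=29^1·(≡3), b=29^1·(≡28) mod 29; (3|29)=-1, (28|29)=+1; (−1)^{1·1·14}·(-1)^1·(+1)^1 = -1.
v=2: v_2(a)=4, v_2(b)=-4; units ≡ 3, 5 (mod 8); ε·ε+αω+βω = 1·0+4·1+-4·1 ≡ 0  ⇒  (a,b)_2 = +1.
v=5: a=5^-2·(≡4), b=5^-2·(≡4) mod 5; (4|5)=+1, (4|5)=+1; (−1)^{-2·-2·2}·(+1)^-2·(+1)^-2 = +1.
v=17: a=17^1·(≡9), b=17^0·(≡5) mod 17; (9|17)=+1, (5|17)=-1; (−1)^{1·0·8}·(+1)^0·(-1)^1 = -1.
v=7: a=7^1·(≡5), b=7^0·(≡1) mod 7; (5|7)=-1, (1|7)=+1; (−1)^{1·0·3}·(-1)^0·(+1)^1 = +1.
v=3: a=3^-2·(≡1), b=3^-2·(≡2) mod 3; (1|3)=+1, (2|3)=-1; (−1)^{-2·-2·1}·(+1)^-2·(-1)^-2 = +1.
v=∞: 3451 > 0 and 29 > 0  ⇒  (a,b)_∞ = +1.
(3451, 29 / ℚ) ramifies at {17, 29}: a division algebra.

[17, 29]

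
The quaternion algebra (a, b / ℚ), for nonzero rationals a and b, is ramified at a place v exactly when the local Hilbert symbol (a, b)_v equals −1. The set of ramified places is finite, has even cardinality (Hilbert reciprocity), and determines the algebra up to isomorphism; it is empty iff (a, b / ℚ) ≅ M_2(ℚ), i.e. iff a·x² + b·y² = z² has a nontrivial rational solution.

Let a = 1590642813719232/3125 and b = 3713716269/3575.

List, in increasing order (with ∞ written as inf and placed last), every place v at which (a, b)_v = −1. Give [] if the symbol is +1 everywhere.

[2, 5, 13, 37]

Mod squares: a ≡ 32580535, b ≡ 84227. Check v ∈ {∞, 2, 3, 5, 7, 11, 13, 19, 23, 31, 37}.
v=2: v_2(a)=6, v_2(b)=0; units ≡ 7, 3 (mod 8); ε·ε+αω+βω = 1·1+6·1+0·0 ≡ 1  ⇒  (a,b)_2 = -1.
v=∞: 32580535 > 0 and 84227 > 0  ⇒  (a,b)_∞ = +1.
v=23: a=23^1·(≡5), b=23^0·(≡4) mod 23; (5|23)=-1, (4|23)=+1; (−1)^{1·0·11}·(-1)^0·(+1)^1 = +1.
v=11: a=11^0·(≡9), b=11^-1·(≡9) mod 11; (9|11)=+1, (9|11)=+1; (−1)^{0·-1·5}·(+1)^-1·(+1)^0 = +1.
v=37: a=37^1·(≡8), b=37^0·(≡8) mod 37; (8|37)=-1, (8|37)=-1; (−1)^{1·0·18}·(-1)^0·(-1)^1 = -1.
v=5: a=5^-5·(≡2), b=5^-2·(≡3) mod 5; (2|5)=-1, (3|5)=-1; (−1)^{-5·-2·2}·(-1)^-2·(-1)^-5 = -1.
v=31: a=31^3·(≡15), b=31^3·(≡7) mod 31; (15|31)=-1, (7|31)=+1; (−1)^{3·3·15}·(-1)^3·(+1)^3 = +1.
v=13: a=13^1·(≡1), b=13^-1·(≡8) mod 13; (1|13)=+1, (8|13)=-1; (−1)^{1·-1·6}·(+1)^-1·(-1)^1 = -1.
v=3: a=3^4·(≡1), b=3^8·(≡2) mod 3; (1|3)=+1, (2|3)=-1; (−1)^{4·8·1}·(+1)^8·(-1)^4 = +1.
v=7: a=7^2·(≡1), b=7^0·(≡5) mod 7; (1|7)=+1, (5|7)=-1; (−1)^{2·0·3}·(+1)^0·(-1)^2 = +1.
v=19: a=19^1·(≡12), b=19^1·(≡17) mod 19; (12|19)=-1, (17|19)=+1; (−1)^{1·1·9}·(-1)^1·(+1)^1 = +1.
Ram(32580535, 84227) = {2, 5, 13, 37}; no ℚ_2-point on the conic.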